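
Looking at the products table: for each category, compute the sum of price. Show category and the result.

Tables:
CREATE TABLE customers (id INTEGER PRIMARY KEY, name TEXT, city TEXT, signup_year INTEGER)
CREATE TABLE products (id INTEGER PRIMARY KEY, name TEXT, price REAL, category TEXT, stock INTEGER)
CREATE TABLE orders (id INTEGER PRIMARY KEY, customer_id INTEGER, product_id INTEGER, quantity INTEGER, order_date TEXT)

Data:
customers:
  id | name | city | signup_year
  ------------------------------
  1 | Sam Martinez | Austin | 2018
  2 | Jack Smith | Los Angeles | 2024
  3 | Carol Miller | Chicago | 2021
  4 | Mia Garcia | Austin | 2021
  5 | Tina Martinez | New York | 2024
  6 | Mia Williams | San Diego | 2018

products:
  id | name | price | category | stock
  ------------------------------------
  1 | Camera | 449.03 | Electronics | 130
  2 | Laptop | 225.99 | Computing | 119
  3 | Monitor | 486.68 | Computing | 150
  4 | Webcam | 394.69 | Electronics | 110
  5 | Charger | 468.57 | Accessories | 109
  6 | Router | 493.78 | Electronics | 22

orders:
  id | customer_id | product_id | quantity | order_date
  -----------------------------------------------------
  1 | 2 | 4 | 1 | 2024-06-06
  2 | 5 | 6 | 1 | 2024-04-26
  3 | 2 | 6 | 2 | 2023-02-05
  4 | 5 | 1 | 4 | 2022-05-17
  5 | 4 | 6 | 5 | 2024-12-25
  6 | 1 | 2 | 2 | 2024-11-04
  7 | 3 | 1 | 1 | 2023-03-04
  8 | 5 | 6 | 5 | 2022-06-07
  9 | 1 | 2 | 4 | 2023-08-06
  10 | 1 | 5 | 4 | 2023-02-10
SELECT category, SUM(price) AS sum_price FROM products GROUP BY category

Execution result:
category | sum_price
Accessories | 468.57
Computing | 712.67
Electronics | 1337.50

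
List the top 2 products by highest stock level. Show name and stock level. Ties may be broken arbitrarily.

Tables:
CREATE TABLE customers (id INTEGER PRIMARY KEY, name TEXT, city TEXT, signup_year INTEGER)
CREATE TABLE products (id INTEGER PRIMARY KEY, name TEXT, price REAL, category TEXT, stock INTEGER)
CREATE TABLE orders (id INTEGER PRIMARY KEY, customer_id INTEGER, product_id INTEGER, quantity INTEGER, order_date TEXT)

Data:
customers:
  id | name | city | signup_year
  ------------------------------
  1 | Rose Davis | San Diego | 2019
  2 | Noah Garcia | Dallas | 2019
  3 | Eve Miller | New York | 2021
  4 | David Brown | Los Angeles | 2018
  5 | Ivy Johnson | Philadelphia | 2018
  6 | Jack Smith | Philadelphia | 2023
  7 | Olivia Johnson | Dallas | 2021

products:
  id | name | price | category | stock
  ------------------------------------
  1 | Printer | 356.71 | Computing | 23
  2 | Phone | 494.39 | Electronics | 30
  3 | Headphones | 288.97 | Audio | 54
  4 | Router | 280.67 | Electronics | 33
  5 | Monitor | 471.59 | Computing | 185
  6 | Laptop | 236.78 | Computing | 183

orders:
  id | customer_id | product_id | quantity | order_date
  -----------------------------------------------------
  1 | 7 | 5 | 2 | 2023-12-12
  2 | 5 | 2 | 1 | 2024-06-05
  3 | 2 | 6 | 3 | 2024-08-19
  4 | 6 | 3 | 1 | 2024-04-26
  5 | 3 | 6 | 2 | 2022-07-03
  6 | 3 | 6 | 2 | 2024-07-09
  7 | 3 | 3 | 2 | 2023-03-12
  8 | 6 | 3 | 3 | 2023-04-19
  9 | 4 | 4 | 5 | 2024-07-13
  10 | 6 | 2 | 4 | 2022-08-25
SELECT name, stock FROM products ORDER BY stock DESC LIMIT 2

Execution result:
name | stock
Monitor | 185
Laptop | 183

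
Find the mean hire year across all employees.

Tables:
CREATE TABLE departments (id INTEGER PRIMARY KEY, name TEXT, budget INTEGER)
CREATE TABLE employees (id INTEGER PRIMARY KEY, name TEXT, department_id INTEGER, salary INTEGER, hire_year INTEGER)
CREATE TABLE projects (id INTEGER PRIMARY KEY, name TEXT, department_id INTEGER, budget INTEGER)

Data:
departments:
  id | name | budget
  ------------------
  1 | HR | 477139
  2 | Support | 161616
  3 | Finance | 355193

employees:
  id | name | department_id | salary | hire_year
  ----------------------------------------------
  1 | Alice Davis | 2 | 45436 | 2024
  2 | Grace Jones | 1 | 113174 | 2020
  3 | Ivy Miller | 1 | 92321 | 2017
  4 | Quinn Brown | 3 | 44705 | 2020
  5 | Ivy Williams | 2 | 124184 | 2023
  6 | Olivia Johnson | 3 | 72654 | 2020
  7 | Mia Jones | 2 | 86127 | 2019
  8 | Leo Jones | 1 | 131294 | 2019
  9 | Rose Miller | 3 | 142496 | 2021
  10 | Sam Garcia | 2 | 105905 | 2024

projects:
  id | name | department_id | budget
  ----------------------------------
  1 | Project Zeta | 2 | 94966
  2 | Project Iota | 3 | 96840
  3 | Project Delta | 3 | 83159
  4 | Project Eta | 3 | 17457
SELECT AVG(hire_year) FROM employees

Execution result:
2020.70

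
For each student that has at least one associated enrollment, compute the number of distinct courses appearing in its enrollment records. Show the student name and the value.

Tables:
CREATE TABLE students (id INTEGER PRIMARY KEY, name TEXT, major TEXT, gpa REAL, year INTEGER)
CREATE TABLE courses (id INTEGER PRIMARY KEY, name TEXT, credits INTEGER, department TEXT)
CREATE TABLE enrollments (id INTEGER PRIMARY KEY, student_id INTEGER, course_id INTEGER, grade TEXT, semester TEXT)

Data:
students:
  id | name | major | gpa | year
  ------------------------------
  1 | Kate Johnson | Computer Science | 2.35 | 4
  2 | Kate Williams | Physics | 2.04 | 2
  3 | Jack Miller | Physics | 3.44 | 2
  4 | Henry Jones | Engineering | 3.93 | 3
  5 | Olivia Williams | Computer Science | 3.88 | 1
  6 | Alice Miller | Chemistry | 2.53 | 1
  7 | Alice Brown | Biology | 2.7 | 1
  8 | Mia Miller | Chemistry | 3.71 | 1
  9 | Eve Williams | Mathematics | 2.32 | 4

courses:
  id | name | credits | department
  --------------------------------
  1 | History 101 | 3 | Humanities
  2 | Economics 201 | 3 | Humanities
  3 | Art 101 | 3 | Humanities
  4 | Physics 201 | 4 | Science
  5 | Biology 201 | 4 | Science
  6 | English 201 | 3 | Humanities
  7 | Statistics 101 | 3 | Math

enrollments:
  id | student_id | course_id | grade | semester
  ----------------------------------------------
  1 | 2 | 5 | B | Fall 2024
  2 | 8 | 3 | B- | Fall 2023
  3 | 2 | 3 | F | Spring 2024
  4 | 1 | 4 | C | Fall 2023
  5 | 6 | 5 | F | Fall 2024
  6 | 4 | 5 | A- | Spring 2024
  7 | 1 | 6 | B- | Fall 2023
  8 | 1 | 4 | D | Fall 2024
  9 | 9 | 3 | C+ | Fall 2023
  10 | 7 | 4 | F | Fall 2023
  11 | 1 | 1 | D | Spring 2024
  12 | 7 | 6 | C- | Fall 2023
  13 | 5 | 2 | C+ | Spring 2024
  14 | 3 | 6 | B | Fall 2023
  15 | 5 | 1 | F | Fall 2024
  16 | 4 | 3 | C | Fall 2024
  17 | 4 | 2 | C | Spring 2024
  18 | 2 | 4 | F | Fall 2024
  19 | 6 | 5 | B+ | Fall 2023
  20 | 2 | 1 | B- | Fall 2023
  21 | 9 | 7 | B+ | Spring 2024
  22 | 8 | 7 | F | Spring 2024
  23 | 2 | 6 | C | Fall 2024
SELECT p.name, COUNT(DISTINCT c.course_id) AS distinct_course_count FROM enrollments c JOIN students p ON c.student_id = p.id GROUP BY p.id, p.name

Execution result:
name | distinct_course_count
Kate Johnson | 3
Kate Williams | 5
Jack Miller | 1
Henry Jones | 3
Olivia Williams | 2
Alice Miller | 1
Alice Brown | 2
Mia Miller | 2
Eve Williams | 2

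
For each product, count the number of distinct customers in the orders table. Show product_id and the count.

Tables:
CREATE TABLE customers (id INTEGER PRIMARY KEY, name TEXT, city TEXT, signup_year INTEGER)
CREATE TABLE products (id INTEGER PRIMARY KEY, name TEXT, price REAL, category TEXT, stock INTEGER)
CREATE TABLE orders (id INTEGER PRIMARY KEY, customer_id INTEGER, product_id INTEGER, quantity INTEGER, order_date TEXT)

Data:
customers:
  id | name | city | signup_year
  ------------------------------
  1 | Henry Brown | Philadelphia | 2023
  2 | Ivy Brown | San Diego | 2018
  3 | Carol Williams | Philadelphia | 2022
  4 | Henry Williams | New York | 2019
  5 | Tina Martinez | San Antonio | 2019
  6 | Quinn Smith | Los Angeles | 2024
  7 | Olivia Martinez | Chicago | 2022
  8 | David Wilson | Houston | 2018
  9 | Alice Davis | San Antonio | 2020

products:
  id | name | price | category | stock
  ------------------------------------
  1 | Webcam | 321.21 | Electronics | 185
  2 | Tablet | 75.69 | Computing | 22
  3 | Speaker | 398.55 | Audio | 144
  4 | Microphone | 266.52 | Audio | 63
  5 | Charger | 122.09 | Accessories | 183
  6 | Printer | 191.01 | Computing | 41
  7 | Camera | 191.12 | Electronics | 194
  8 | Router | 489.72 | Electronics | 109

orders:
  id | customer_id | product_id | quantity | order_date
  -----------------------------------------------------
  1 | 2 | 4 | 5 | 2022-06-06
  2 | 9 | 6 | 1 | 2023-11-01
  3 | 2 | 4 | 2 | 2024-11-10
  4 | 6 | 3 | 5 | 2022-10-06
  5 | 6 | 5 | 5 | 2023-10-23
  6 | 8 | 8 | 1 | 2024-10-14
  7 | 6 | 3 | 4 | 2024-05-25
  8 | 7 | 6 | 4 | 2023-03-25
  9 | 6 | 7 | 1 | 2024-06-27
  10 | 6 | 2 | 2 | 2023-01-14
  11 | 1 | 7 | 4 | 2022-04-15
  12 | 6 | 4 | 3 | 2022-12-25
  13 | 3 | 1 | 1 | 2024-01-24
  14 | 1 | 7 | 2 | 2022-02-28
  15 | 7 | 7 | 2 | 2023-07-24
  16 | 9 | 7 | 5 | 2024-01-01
SELECT product_id, COUNT(DISTINCT customer_id) AS distinct_customer_count FROM orders GROUP BY product_id

Execution result:
product_id | distinct_customer_count
1 | 1
2 | 1
3 | 1
4 | 2
5 | 1
6 | 2
7 | 4
8 | 1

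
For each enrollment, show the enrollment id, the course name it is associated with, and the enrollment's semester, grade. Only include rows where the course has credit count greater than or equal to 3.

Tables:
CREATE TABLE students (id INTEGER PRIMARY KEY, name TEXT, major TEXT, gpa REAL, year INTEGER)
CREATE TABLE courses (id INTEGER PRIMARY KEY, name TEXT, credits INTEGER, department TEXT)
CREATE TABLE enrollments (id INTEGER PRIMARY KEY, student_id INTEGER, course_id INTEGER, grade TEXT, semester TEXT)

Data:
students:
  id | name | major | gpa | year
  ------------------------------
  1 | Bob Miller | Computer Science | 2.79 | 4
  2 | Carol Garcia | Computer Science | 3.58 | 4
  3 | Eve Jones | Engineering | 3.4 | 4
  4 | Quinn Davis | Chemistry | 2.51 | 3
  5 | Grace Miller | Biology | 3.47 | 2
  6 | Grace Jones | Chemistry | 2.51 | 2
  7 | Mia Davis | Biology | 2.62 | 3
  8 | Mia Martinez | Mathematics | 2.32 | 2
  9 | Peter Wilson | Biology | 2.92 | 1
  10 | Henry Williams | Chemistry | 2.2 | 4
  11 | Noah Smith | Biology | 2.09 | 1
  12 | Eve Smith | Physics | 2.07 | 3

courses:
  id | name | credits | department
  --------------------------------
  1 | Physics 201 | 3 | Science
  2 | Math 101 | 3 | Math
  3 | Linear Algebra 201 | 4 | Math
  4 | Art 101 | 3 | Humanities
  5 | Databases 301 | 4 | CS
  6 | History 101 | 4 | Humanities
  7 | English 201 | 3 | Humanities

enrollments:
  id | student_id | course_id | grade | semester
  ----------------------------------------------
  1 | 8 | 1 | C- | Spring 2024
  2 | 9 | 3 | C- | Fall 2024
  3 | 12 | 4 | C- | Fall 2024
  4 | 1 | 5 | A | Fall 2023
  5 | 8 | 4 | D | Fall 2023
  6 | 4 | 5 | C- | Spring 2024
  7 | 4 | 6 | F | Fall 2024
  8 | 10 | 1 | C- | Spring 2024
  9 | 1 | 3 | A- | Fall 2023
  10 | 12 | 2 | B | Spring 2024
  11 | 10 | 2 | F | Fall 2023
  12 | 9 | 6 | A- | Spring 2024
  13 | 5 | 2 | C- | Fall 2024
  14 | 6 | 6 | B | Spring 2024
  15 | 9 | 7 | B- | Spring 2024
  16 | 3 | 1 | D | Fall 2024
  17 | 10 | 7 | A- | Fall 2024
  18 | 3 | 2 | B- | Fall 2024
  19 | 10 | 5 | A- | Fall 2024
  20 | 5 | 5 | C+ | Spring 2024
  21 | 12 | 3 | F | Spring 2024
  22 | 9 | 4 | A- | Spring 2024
SELECT c.id, p.name AS course, c.semester, c.grade FROM enrollments c JOIN courses p ON c.course_id = p.id WHERE p.credits >= 3

Execution result:
id | course | semester | grade
1 | Physics 201 | Spring 2024 | C-
2 | Linear Algebra 201 | Fall 2024 | C-
3 | Art 101 | Fall 2024 | C-
4 | Databases 301 | Fall 2023 | A
5 | Art 101 | Fall 2023 | D
6 | Databases 301 | Spring 2024 | C-
7 | History 101 | Fall 2024 | F
8 | Physics 201 | Spring 2024 | C-
9 | Linear Algebra 201 | Fall 2023 | A-
10 | Math 101 | Spring 2024 | B
11 | Math 101 | Fall 2023 | F
12 | History 101 | Spring 2024 | A-
13 | Math 101 | Fall 2024 | C-
14 | History 101 | Spring 2024 | B
15 | English 201 | Spring 2024 | B-
16 | Physics 201 | Fall 2024 | D
17 | English 201 | Fall 2024 | A-
18 | Math 101 | Fall 2024 | B-
19 | Databases 301 | Fall 2024 | A-
20 | Databases 301 | Spring 2024 | C+
21 | Linear Algebra 201 | Spring 2024 | F
22 | Art 101 | Spring 2024 | A-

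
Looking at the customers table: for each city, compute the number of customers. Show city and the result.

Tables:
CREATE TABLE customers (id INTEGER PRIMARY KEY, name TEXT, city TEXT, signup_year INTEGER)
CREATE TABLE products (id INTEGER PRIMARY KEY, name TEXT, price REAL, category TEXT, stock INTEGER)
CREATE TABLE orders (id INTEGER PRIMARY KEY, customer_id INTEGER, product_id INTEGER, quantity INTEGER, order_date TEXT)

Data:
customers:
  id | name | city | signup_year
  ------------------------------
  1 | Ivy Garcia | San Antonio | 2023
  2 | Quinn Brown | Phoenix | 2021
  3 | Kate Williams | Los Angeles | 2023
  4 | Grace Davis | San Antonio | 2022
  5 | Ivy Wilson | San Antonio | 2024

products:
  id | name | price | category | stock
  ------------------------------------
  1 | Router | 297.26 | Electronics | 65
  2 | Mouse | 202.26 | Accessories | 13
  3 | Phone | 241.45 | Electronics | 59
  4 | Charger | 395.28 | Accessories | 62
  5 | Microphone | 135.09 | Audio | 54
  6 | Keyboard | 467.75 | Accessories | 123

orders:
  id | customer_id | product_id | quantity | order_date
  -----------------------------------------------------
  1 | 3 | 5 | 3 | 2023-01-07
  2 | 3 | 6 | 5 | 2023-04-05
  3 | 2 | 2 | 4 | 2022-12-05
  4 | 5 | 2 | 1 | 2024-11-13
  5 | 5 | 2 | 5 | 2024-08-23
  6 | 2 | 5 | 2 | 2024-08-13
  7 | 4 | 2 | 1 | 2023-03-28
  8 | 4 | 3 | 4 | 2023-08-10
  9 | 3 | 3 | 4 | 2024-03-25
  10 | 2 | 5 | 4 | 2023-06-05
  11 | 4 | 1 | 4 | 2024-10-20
SELECT city, COUNT(*) AS n FROM customers GROUP BY city

Execution result:
city | n
Los Angeles | 1
Phoenix | 1
San Antonio | 3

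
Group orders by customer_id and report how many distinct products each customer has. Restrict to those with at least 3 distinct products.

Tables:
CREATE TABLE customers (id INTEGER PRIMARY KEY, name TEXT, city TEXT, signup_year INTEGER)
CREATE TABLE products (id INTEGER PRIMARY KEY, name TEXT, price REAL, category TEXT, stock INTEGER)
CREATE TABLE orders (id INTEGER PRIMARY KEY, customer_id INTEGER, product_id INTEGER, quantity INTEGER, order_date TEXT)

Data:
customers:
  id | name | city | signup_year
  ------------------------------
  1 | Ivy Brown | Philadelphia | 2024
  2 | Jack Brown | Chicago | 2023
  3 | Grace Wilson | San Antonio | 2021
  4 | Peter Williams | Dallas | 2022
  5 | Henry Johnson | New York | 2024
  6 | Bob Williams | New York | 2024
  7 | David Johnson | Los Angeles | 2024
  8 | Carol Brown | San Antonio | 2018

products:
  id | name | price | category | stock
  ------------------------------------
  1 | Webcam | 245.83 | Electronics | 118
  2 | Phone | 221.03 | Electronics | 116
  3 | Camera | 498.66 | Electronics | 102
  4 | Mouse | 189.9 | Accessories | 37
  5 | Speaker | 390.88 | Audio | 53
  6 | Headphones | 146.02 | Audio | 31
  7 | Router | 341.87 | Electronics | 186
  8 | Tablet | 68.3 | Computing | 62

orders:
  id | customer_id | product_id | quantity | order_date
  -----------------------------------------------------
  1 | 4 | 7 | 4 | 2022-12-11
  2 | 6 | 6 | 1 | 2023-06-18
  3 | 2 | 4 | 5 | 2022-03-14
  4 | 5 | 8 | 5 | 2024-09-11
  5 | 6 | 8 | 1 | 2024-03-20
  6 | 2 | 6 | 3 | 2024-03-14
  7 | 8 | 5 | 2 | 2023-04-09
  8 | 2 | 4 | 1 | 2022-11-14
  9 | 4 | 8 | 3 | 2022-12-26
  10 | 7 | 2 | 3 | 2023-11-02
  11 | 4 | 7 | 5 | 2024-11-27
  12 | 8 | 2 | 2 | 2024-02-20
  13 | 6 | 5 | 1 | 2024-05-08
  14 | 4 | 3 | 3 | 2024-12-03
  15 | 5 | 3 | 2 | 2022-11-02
SELECT customer_id, COUNT(DISTINCT product_id) AS distinct_product_count FROM orders GROUP BY customer_id HAVING COUNT(DISTINCT product_id) >= 3

Execution result:
customer_id | distinct_product_count
4 | 3
6 | 3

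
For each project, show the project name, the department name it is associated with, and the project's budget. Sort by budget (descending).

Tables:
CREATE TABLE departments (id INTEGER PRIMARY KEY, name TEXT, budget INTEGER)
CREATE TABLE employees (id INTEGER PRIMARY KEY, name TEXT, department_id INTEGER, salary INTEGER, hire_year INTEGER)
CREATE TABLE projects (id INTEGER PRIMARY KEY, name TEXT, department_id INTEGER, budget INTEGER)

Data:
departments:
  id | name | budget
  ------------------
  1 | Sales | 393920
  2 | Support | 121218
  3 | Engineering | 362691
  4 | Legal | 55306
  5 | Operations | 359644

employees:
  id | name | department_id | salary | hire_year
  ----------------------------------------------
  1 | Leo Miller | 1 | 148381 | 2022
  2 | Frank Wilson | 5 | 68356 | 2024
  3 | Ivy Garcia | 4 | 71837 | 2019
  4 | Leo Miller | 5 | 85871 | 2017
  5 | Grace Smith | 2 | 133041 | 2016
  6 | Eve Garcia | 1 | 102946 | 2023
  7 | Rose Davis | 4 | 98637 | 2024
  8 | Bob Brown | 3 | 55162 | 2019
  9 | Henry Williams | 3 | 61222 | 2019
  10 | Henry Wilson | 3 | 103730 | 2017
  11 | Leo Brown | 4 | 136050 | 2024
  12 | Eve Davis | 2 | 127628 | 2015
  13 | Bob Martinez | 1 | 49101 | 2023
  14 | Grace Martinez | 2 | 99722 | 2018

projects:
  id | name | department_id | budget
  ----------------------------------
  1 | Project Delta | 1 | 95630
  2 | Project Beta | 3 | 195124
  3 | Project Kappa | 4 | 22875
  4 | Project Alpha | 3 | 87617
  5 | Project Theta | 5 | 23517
SELECT c.name, p.name AS department, c.budget FROM projects c JOIN departments p ON c.department_id = p.id ORDER BY c.budget DESC

Execution result:
name | department | budget
Project Beta | Engineering | 195124
Project Delta | Sales | 95630
Project Alpha | Engineering | 87617
Project Theta | Operations | 23517
Project Kappa | Legal | 22875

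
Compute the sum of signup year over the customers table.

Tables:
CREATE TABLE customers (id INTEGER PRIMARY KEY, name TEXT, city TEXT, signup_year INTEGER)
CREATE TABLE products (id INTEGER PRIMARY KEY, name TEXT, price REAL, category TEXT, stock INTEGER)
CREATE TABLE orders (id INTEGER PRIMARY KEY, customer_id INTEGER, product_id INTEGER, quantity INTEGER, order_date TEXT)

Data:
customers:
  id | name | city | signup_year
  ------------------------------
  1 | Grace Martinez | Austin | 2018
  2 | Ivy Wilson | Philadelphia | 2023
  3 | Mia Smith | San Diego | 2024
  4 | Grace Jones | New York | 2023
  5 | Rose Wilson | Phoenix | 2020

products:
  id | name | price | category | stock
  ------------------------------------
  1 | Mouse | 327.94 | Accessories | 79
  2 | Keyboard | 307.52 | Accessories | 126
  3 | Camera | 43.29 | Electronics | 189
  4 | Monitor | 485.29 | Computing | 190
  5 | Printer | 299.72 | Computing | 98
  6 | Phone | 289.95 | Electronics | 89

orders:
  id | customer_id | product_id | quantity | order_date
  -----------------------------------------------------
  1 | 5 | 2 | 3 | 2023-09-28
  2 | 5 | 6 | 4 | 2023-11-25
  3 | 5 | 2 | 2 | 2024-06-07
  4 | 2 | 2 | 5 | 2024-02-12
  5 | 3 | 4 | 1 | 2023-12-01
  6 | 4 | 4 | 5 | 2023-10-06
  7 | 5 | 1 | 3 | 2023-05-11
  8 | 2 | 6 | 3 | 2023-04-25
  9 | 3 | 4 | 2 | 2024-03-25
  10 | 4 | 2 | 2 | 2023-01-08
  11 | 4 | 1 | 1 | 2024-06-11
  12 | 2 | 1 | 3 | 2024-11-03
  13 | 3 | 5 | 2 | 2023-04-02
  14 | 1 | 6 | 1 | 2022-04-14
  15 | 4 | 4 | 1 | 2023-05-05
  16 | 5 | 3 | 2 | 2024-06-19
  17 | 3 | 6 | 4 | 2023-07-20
SELECT SUM(signup_year) FROM customers

Execution result:
10108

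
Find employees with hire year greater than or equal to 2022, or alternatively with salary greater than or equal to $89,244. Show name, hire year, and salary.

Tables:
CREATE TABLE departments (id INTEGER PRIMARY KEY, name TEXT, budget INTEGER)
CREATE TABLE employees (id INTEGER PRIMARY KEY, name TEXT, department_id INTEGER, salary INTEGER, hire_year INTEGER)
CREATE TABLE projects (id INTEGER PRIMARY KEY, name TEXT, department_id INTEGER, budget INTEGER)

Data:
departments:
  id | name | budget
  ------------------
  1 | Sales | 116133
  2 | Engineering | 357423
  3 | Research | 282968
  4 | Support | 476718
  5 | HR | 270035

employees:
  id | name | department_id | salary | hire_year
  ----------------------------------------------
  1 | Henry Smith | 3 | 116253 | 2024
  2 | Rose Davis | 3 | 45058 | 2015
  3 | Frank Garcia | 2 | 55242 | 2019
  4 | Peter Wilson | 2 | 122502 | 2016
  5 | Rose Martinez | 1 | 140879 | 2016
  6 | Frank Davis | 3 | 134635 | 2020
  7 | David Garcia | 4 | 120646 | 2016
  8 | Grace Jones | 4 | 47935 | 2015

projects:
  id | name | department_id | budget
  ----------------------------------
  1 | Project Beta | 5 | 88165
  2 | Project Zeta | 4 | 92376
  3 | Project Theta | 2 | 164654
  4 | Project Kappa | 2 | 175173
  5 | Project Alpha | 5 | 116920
SELECT name, hire_year, salary FROM employees WHERE hire_year >= 2022 OR salary >= 89244

Execution result:
name | hire_year | salary
Henry Smith | 2024 | 116253
Peter Wilson | 2016 | 122502
Rose Martinez | 2016 | 140879
Frank Davis | 2020 | 134635
David Garcia | 2016 | 120646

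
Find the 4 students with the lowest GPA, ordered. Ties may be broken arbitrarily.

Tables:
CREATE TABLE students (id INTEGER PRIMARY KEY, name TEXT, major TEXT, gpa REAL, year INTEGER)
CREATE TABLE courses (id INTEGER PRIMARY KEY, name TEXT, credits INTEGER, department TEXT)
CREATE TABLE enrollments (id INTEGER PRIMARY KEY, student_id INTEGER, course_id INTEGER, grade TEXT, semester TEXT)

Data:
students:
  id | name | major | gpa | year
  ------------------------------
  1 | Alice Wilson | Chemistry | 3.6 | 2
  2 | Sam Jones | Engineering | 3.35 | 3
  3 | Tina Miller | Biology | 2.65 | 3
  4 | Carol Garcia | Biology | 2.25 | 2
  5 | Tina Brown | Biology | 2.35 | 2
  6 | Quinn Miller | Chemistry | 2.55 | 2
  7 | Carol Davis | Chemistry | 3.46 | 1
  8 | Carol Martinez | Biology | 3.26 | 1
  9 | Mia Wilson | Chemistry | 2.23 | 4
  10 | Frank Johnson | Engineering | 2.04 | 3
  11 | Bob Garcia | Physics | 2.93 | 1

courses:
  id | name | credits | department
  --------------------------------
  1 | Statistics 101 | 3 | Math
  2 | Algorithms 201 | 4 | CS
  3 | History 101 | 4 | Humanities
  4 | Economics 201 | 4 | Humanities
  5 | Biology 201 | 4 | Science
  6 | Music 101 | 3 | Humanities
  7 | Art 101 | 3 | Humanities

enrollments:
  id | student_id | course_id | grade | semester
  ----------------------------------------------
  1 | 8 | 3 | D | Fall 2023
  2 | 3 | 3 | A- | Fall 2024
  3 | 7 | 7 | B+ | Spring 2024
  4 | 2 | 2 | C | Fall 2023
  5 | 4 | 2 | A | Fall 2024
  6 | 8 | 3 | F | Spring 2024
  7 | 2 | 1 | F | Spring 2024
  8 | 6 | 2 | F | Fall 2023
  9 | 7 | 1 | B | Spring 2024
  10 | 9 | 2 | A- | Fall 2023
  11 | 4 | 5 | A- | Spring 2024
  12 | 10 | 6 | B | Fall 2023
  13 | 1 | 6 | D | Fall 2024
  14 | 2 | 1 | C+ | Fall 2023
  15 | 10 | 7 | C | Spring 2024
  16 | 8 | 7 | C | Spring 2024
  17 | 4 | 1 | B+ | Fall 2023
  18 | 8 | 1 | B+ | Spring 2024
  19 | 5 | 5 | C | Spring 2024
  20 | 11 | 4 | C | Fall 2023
SELECT name, gpa FROM students ORDER BY gpa ASC LIMIT 4

Execution result:
name | gpa
Frank Johnson | 2.04
Mia Wilson | 2.23
Carol Garcia | 2.25
Tina Brown | 2.35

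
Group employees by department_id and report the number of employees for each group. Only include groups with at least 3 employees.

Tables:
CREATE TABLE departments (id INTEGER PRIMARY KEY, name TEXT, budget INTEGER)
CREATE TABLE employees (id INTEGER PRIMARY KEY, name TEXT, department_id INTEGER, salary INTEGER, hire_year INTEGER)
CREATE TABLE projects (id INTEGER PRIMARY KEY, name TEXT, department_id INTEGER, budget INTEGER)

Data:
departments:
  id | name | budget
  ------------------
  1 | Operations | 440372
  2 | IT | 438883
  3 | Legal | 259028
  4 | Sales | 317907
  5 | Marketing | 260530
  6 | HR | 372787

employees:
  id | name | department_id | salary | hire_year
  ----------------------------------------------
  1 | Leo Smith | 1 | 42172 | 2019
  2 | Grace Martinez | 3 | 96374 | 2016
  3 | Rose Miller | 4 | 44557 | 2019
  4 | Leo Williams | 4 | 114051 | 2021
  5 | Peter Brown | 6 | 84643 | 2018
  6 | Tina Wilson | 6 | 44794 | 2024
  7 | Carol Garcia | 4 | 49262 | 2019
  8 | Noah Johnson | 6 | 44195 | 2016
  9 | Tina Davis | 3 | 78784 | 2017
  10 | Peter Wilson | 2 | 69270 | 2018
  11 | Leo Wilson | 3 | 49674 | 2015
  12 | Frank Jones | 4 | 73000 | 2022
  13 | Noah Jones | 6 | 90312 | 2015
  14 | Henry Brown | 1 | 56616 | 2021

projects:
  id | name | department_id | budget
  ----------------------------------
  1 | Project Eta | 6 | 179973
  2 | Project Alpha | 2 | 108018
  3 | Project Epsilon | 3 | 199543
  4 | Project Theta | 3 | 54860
SELECT department_id, COUNT(*) AS n FROM employees GROUP BY department_id HAVING COUNT(*) >= 3

Execution result:
department_id | n
3 | 3
4 | 4
6 | 4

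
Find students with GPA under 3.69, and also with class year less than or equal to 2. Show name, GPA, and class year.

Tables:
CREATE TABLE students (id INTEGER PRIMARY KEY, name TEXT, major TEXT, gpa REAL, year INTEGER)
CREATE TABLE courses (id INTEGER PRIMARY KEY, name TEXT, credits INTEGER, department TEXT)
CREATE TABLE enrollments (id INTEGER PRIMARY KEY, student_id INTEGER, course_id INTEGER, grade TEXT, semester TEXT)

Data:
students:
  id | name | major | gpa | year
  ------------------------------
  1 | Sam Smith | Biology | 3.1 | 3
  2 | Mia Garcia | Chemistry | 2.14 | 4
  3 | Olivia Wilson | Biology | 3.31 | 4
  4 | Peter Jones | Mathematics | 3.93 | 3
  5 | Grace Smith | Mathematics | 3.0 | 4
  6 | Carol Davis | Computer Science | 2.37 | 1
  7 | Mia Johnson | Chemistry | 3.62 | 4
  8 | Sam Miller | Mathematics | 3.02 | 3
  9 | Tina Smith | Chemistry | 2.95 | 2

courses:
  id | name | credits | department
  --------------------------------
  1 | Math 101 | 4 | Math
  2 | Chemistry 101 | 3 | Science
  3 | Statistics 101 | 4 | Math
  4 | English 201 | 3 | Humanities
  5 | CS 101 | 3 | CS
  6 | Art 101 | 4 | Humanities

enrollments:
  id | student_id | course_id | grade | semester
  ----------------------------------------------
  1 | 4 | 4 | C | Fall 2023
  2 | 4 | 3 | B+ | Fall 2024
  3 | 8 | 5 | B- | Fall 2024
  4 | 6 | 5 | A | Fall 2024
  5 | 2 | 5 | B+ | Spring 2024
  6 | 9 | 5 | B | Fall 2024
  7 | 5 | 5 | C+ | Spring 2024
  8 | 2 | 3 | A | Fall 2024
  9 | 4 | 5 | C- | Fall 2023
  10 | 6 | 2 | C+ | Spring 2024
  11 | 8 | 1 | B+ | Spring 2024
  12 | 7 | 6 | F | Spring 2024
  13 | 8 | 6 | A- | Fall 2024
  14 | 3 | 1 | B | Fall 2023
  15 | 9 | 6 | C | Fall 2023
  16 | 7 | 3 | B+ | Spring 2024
SELECT name, gpa, year FROM students WHERE gpa < 3.69 AND year <= 2

Execution result:
name | gpa | year
Carol Davis | 2.37 | 1
Tina Smith | 2.95 | 2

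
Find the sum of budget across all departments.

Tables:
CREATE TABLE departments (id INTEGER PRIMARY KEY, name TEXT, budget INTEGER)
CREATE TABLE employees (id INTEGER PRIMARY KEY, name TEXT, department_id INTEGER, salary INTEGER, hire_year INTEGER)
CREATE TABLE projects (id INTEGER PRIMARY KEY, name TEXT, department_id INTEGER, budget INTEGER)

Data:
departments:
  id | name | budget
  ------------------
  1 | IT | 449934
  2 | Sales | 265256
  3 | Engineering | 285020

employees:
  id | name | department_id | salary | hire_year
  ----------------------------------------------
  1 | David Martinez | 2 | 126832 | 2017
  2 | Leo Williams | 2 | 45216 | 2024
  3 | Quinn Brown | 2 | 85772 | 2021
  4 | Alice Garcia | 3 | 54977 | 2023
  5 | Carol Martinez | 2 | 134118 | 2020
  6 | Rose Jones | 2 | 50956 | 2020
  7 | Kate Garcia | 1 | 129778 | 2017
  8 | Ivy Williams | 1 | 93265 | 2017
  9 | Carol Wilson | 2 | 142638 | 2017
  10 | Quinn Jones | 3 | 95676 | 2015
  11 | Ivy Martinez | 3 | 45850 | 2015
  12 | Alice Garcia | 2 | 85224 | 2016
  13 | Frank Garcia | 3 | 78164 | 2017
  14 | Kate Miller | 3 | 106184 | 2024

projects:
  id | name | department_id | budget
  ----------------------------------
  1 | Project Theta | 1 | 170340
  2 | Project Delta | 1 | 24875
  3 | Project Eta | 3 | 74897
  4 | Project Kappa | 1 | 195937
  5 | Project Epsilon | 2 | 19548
SELECT SUM(budget) FROM departments

Execution result:
1000210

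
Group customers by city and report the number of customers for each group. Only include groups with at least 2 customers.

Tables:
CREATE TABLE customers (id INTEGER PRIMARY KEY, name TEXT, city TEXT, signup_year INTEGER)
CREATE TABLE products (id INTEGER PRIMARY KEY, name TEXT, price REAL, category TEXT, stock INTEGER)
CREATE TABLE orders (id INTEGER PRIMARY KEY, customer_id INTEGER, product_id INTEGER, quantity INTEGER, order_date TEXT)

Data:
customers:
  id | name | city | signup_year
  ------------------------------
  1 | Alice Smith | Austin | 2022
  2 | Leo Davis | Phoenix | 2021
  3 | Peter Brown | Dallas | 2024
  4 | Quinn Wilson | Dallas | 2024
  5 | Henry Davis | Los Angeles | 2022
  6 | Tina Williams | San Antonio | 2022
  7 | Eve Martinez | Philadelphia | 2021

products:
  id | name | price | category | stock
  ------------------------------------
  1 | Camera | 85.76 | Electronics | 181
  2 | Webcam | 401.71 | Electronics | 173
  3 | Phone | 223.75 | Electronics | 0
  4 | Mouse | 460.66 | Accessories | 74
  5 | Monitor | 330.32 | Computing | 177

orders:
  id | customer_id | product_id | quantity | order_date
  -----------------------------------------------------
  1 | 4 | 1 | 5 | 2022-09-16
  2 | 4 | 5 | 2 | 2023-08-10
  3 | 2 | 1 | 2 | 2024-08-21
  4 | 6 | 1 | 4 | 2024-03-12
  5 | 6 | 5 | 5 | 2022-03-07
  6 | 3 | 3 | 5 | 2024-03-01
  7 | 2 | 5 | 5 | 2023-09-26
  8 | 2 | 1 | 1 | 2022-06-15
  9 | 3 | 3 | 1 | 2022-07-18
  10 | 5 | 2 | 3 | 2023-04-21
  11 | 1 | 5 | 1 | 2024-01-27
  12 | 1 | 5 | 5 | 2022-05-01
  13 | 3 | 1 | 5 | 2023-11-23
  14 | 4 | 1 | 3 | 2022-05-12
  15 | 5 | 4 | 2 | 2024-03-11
SELECT city, COUNT(*) AS n FROM customers GROUP BY city HAVING COUNT(*) >= 2

Execution result:
city | n
Dallas | 2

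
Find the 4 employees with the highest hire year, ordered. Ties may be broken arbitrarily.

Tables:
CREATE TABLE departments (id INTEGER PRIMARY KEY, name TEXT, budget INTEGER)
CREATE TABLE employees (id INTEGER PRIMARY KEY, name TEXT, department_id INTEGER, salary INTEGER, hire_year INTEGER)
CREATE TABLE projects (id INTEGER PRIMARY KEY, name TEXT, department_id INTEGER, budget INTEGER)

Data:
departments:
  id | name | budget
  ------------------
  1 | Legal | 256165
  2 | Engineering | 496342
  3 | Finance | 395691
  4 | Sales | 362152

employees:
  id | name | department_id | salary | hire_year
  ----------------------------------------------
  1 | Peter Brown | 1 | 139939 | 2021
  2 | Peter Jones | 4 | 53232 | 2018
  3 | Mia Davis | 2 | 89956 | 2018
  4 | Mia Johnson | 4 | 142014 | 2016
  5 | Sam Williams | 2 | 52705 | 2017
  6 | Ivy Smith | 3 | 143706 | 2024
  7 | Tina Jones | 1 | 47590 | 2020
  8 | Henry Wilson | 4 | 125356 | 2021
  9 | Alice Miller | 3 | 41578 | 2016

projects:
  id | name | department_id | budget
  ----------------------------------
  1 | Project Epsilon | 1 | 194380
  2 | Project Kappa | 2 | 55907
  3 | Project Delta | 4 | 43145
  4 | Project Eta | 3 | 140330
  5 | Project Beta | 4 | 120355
SELECT name, hire_year FROM employees ORDER BY hire_year DESC LIMIT 4

Execution result:
name | hire_year
Ivy Smith | 2024
Peter Brown | 2021
Henry Wilson | 2021
Tina Jones | 2020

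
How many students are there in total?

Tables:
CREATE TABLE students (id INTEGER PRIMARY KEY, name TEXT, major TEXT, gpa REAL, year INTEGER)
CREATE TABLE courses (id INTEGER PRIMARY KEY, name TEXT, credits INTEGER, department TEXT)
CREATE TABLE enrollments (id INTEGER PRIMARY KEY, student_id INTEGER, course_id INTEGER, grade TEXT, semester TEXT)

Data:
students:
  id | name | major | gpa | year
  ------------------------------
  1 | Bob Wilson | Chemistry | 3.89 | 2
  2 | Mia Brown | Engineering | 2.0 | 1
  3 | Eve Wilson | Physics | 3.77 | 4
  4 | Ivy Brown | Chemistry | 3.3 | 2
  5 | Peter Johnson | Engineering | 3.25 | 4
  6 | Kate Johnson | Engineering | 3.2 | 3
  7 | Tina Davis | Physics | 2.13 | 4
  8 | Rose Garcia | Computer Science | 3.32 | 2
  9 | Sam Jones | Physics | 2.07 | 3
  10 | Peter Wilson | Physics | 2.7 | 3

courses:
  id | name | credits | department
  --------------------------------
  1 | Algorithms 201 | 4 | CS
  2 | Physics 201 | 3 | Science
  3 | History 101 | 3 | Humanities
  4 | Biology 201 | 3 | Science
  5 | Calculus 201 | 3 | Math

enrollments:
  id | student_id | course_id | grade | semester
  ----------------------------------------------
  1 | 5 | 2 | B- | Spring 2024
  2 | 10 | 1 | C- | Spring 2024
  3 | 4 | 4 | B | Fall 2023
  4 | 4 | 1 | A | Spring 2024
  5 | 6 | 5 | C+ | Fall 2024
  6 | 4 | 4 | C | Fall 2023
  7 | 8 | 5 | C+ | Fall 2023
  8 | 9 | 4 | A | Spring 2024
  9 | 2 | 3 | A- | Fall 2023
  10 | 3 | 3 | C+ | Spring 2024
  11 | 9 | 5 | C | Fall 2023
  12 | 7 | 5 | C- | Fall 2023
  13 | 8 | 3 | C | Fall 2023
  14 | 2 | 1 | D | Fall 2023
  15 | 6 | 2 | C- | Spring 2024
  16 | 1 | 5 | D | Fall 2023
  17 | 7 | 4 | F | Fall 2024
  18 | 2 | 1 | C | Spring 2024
SELECT COUNT(*) FROM students

Execution result:
10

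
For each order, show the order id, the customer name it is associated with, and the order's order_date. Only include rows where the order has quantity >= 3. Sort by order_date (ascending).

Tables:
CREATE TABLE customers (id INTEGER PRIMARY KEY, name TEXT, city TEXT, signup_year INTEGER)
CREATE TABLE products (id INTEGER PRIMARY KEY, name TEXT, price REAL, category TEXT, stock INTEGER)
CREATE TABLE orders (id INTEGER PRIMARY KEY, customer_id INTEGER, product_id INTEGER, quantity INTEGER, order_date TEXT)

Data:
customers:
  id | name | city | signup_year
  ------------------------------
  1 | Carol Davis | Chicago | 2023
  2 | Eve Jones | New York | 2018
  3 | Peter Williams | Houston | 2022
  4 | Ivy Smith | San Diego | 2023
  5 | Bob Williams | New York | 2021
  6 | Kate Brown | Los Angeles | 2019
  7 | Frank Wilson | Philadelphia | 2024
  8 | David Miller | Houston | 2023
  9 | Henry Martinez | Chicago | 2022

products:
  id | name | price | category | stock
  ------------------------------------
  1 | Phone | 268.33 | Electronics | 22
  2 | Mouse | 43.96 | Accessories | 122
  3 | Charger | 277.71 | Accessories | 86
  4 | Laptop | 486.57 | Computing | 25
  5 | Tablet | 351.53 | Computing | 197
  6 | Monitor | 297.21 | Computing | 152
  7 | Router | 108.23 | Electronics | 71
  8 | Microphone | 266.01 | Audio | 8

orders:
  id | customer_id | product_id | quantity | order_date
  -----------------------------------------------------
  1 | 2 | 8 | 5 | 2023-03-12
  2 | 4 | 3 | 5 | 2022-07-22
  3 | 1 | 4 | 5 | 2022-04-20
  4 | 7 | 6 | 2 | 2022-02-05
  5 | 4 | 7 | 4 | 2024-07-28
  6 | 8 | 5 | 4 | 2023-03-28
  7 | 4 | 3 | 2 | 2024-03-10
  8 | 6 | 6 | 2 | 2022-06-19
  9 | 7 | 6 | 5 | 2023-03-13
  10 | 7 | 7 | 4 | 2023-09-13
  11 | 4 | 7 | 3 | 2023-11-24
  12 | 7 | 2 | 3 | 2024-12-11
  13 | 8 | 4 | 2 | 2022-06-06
SELECT c.id, p.name AS customer, c.order_date FROM orders c JOIN customers p ON c.customer_id = p.id WHERE c.quantity >= 3 ORDER BY c.order_date ASC

Execution result:
id | customer | order_date
3 | Carol Davis | 2022-04-20
2 | Ivy Smith | 2022-07-22
1 | Eve Jones | 2023-03-12
9 | Frank Wilson | 2023-03-13
6 | David Miller | 2023-03-28
10 | Frank Wilson | 2023-09-13
11 | Ivy Smith | 2023-11-24
5 | Ivy Smith | 2024-07-28
12 | Frank Wilson | 2024-12-11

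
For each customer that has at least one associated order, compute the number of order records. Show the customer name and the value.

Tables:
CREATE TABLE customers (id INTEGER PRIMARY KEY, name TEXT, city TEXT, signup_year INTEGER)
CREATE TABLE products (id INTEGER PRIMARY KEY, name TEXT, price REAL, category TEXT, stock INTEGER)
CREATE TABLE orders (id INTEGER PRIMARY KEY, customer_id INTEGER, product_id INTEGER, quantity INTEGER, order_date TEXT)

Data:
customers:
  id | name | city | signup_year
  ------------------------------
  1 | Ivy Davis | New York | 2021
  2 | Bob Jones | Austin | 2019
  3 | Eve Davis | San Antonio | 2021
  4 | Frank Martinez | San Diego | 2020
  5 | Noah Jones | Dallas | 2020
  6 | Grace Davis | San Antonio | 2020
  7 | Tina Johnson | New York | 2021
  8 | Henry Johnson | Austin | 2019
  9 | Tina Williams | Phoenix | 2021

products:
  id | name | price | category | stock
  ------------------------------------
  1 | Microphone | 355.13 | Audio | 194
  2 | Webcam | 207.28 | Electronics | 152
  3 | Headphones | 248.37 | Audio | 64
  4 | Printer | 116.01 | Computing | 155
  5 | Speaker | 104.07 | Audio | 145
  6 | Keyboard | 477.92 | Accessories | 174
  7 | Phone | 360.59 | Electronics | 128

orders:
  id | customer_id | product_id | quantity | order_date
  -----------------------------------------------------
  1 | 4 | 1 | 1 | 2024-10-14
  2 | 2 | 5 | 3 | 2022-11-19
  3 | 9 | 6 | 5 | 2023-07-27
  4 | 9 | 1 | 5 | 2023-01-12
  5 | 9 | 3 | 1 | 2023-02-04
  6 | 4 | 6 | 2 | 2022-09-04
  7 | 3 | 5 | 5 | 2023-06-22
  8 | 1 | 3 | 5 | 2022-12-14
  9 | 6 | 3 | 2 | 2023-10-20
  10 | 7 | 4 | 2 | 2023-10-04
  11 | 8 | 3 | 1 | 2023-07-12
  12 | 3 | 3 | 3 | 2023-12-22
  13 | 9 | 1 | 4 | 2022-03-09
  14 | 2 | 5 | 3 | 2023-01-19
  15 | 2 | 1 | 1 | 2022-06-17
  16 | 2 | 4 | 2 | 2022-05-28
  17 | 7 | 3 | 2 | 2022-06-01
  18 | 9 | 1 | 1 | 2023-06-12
SELECT p.name, COUNT(*) AS n FROM orders c JOIN customers p ON c.customer_id = p.id GROUP BY p.id, p.name

Execution result:
name | n
Ivy Davis | 1
Bob Jones | 4
Eve Davis | 2
Frank Martinez | 2
Grace Davis | 1
Tina Johnson | 2
Henry Johnson | 1
Tina Williams | 5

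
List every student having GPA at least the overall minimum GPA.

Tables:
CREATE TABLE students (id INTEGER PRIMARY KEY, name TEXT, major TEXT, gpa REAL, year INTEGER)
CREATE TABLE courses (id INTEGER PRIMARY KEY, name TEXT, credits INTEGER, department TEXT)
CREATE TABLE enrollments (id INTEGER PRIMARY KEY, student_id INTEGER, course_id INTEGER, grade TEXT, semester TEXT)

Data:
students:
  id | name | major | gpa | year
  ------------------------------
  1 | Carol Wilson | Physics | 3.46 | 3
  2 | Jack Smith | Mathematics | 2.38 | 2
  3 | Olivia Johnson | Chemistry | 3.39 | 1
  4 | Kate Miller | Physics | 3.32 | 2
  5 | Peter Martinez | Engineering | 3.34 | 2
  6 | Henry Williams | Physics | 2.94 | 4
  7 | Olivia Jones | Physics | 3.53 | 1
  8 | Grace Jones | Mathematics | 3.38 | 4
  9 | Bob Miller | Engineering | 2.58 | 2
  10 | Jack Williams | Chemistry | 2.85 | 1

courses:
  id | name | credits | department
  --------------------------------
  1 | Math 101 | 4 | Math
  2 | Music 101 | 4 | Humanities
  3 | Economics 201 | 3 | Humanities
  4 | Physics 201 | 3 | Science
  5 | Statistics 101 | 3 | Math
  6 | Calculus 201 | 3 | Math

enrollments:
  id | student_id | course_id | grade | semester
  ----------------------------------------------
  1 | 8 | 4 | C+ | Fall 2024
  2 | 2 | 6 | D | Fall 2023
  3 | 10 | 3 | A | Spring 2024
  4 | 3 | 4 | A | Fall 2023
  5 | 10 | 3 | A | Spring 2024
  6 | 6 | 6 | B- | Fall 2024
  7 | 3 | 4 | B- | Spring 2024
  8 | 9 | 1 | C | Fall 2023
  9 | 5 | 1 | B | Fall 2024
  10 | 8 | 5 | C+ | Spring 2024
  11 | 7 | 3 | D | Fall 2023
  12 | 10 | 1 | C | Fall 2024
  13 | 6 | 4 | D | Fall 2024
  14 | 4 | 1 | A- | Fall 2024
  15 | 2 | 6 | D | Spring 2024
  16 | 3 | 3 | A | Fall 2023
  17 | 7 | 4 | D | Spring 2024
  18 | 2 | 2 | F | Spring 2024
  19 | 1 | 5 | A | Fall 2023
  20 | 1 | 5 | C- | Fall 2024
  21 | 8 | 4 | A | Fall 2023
SELECT name, gpa FROM students WHERE gpa >= (SELECT MIN(gpa) FROM students)

Execution result:
name | gpa
Carol Wilson | 3.46
Jack Smith | 2.38
Olivia Johnson | 3.39
Kate Miller | 3.32
Peter Martinez | 3.34
Henry Williams | 2.94
Olivia Jones | 3.53
Grace Jones | 3.38
Bob Miller | 2.58
Jack Williams | 2.85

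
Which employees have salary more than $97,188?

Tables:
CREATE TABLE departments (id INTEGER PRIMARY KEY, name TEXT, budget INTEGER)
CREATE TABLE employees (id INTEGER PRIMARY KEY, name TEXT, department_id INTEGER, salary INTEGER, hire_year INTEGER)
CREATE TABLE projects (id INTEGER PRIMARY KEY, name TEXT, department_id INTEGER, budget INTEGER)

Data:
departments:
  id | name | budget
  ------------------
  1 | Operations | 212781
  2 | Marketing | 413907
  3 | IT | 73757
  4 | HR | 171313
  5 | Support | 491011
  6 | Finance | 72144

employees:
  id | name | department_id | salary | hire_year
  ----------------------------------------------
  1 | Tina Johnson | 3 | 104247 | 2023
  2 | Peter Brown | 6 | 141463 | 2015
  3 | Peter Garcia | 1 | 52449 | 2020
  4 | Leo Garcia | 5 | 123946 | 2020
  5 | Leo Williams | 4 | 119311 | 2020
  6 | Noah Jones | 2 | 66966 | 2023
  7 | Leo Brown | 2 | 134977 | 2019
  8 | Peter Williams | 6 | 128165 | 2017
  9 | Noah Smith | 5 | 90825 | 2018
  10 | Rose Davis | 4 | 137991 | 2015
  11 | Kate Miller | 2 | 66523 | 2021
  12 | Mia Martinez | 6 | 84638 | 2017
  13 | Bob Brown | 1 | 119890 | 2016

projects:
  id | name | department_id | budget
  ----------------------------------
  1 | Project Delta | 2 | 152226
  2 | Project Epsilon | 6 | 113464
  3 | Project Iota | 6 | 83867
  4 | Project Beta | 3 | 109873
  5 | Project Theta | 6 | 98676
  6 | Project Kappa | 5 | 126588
SELECT name, salary FROM employees WHERE salary > 97188

Execution result:
name | salary
Tina Johnson | 104247
Peter Brown | 141463
Leo Garcia | 123946
Leo Williams | 119311
Leo Brown | 134977
Peter Williams | 128165
Rose Davis | 137991
Bob Brown | 119890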